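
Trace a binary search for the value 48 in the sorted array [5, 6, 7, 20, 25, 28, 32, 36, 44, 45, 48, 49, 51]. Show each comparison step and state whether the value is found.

Binary search for 48 in [5, 6, 7, 20, 25, 28, 32, 36, 44, 45, 48, 49, 51]:

lo=0, hi=12, mid=6, arr[mid]=32 -> 32 < 48, search right half
lo=7, hi=12, mid=9, arr[mid]=45 -> 45 < 48, search right half
lo=10, hi=12, mid=11, arr[mid]=49 -> 49 > 48, search left half
lo=10, hi=10, mid=10, arr[mid]=48 -> Found target at index 10!

Binary search finds 48 at index 10 after 4 comparisons. The search repeatedly halves the search space by comparing with the middle element.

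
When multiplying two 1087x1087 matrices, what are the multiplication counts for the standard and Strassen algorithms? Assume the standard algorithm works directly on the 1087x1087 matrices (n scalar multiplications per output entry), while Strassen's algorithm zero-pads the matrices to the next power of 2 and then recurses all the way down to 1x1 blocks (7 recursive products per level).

Matrix multiplication for 1087x1087 matrices:

Strassen's algorithm requires power-of-2 dimensions. Pad 1087x1087 to 2048x2048 (next power of 2).

Standard algorithm: 1087^3 = 1284365503 multiplications
Strassen's algorithm: 7^(log2(2048)) = 7^11 = 1977326743 multiplications
Difference: 1284365503 - 1977326743 = -692961240 (Strassen uses MORE here due to padding overhead — for small or just-over-power-of-2 n, padding can outweigh the per-level savings)

Standard: 1284365503 multiplications (1087^3). Strassen: 1977326743 multiplications (7^11, after padding to 2048x2048). Strassen reduces 8 recursive multiplications to 7 at each level.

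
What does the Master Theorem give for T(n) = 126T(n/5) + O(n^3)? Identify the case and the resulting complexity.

Master Theorem for T(n) = 126T(n/5) + O(n^3):

a = 126, b = 5, c = 3
log_b(a) = log_5(126) = 3.0050

Case 1: c = 3 < log_5(126) = 3.0050
T(n) = O(n^(log_5 126))

For T(n) = 126T(n/5) + O(n^3): log_5(126) = 3.0050. This is Case 1 of the Master Theorem (c < log_b(a), work dominated by leaves), giving O(n^(log_5 126)).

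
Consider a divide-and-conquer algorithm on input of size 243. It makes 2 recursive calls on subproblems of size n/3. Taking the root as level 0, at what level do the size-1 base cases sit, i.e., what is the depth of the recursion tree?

For divide and conquer with division factor 3:

Problem sizes at each level:
Level 0: 243
Level 1: 81
Level 2: 27
Level 3: 9
Level 4: 3
Level 5: 1

The root is level 0 and the size-1 base case is level 5 (the tree spans levels 0 through 5, i.e. 6 levels counting the root), so the depth is the number of divisions: log_3(243) = 5

The recursion tree depth is log_3(243) = 5. At each level, the problem size is divided by 3, so it takes 5 divisions to reduce to a base case of size 1. The algorithm makes 2 recursive calls at each level.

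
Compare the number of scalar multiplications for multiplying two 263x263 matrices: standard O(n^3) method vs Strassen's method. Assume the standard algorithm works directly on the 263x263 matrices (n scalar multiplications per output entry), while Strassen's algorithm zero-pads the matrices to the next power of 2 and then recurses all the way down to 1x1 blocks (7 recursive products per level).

Matrix multiplication for 263x263 matrices:

Strassen's algorithm requires power-of-2 dimensions. Pad 263x263 to 512x512 (next power of 2).

Standard algorithm: 263^3 = 18191447 multiplications
Strassen's algorithm: 7^(log2(512)) = 7^9 = 40353607 multiplications
Difference: 18191447 - 40353607 = -22162160 (Strassen uses MORE here due to padding overhead — for small or just-over-power-of-2 n, padding can outweigh the per-level savings)

Standard: 18191447 multiplications (263^3). Strassen: 40353607 multiplications (7^9, after padding to 512x512). Strassen reduces 8 recursive multiplications to 7 at each level.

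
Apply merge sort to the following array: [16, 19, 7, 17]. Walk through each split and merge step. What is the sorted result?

Merge sort trace:

Split: [16, 19, 7, 17] -> [16, 19] and [7, 17]
  Split: [16, 19] -> [16] and [19]
  Merge: [16] + [19] -> [16, 19]
  Split: [7, 17] -> [7] and [17]
  Merge: [7] + [17] -> [7, 17]
Merge: [16, 19] + [7, 17] -> [7, 16, 17, 19]

Final sorted array: [7, 16, 17, 19]

The merge sort proceeds by recursively splitting the array and merging sorted halves.
After all merges, the sorted array is [7, 16, 17, 19].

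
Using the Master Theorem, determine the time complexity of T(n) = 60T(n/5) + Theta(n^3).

Master Theorem for T(n) = 60T(n/5) + O(n^3):

a = 60, b = 5, c = 3
log_b(a) = log_5(60) = 2.5440

Case 3: c = 3 > log_5(60) = 2.5440
T(n) = O(n^3) = O(n^3)

For T(n) = 60T(n/5) + O(n^3): log_5(60) = 2.5440. This is Case 3 of the Master Theorem (c > log_b(a), work dominated by root), giving O(n^3).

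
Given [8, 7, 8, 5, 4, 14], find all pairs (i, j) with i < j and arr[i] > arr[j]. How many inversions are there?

Finding inversions in [8, 7, 8, 5, 4, 14]:

(0, 1): arr[0]=8 > arr[1]=7
(0, 3): arr[0]=8 > arr[3]=5
(0, 4): arr[0]=8 > arr[4]=4
(1, 3): arr[1]=7 > arr[3]=5
(1, 4): arr[1]=7 > arr[4]=4
(2, 3): arr[2]=8 > arr[3]=5
(2, 4): arr[2]=8 > arr[4]=4
(3, 4): arr[3]=5 > arr[4]=4

Total inversions: 8

The array has 8 inversion(s): (0,1), (0,3), (0,4), (1,3), (1,4), (2,3), (2,4), (3,4). Each pair (i,j) satisfies i < j and arr[i] > arr[j].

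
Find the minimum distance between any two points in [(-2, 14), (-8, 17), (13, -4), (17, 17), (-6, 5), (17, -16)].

Computing all pairwise distances among 6 points:

d((-2, 14), (-8, 17)) = 6.7082 <-- minimum
d((-2, 14), (13, -4)) = 23.4307
d((-2, 14), (17, 17)) = 19.2354
d((-2, 14), (-6, 5)) = 9.8489
d((-2, 14), (17, -16)) = 35.5106
d((-8, 17), (13, -4)) = 29.6985
d((-8, 17), (17, 17)) = 25.0
d((-8, 17), (-6, 5)) = 12.1655
d((-8, 17), (17, -16)) = 41.4005
d((13, -4), (17, 17)) = 21.3776
d((13, -4), (-6, 5)) = 21.0238
d((13, -4), (17, -16)) = 12.6491
d((17, 17), (-6, 5)) = 25.9422
d((17, 17), (17, -16)) = 33.0
d((-6, 5), (17, -16)) = 31.1448

Closest pair: (-2, 14) and (-8, 17) with distance 6.7082

The closest pair is (-2, 14) and (-8, 17) with Euclidean distance 6.7082. For 6 points, brute-force pairwise comparison is shown above. For large n, the divide-and-conquer algorithm (sort by x, recurse on halves, check the dividing strip) achieves O(n log n).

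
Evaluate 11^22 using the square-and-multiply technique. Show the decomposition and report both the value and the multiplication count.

Computing 11^22 by squaring (build up from 11^1; each line after the first costs one multiplication):

11^1 = 11
11^2 = (11^1)^2 = 11^2 = 121
11^4 = (11^2)^2 = 121^2 = 14641
11^5 = 11 * 11^4 = 11 * 14641 = 161051
11^10 = (11^5)^2 = 161051^2 = 25937424601
11^11 = 11 * 11^10 = 11 * 25937424601 = 285311670611
11^22 = (11^11)^2 = 285311670611^2 = 81402749386839761113321

Result: 81402749386839761113321
Multiplications needed: 6 (6 lines after 11^1)

11^22 = 81402749386839761113321. Using exponentiation by squaring, this requires 6 multiplications. The key idea: if the exponent is even, square the half-power; if odd, multiply by the base once.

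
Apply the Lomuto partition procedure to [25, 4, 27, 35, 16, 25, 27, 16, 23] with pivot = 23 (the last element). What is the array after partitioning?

Lomuto partition with pivot = 23:

Initial array: [25, 4, 27, 35, 16, 25, 27, 16, 23]

arr[0]=25 > 23: no swap
arr[1]=4 <= 23: swap with position 0, array becomes [4, 25, 27, 35, 16, 25, 27, 16, 23]
arr[2]=27 > 23: no swap
arr[3]=35 > 23: no swap
arr[4]=16 <= 23: swap with position 1, array becomes [4, 16, 27, 35, 25, 25, 27, 16, 23]
arr[5]=25 > 23: no swap
arr[6]=27 > 23: no swap
arr[7]=16 <= 23: swap with position 2, array becomes [4, 16, 16, 35, 25, 25, 27, 27, 23]

Place pivot at position 3: [4, 16, 16, 23, 25, 25, 27, 27, 35]
Pivot position: 3

After partitioning with pivot 23, the array becomes [4, 16, 16, 23, 25, 25, 27, 27, 35]. The pivot is placed at index 3. All elements to the left of the pivot are <= 23, and all elements to the right are > 23.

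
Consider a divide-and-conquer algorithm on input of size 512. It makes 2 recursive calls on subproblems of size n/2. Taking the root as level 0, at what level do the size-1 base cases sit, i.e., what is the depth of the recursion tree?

For divide and conquer with division factor 2:

Problem sizes at each level:
Level 0: 512
Level 1: 256
Level 2: 128
Level 3: 64
Level 4: 32
Level 5: 16
Level 6: 8
Level 7: 4
Level 8: 2
Level 9: 1

The root is level 0 and the size-1 base case is level 9 (the tree spans levels 0 through 9, i.e. 10 levels counting the root), so the depth is the number of divisions: log_2(512) = 9

The recursion tree depth is log_2(512) = 9. At each level, the problem size is divided by 2, so it takes 9 divisions to reduce to a base case of size 1. The algorithm makes 2 recursive calls at each level.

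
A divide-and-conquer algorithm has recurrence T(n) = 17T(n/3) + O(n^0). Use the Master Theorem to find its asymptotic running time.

Master Theorem for T(n) = 17T(n/3) + O(n^0):

a = 17, b = 3, c = 0
log_b(a) = log_3(17) = 2.5789

Case 1: c = 0 < log_3(17) = 2.5789
T(n) = O(n^(log_3 17))

For T(n) = 17T(n/3) + O(n^0): log_3(17) = 2.5789. This is Case 1 of the Master Theorem (c < log_b(a), work dominated by leaves), giving O(n^(log_3 17)).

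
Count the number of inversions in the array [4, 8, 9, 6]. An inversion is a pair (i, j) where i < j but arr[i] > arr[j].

Finding inversions in [4, 8, 9, 6]:

(1, 3): arr[1]=8 > arr[3]=6
(2, 3): arr[2]=9 > arr[3]=6

Total inversions: 2

The array has 2 inversion(s): (1,3), (2,3). Each pair (i,j) satisfies i < j and arr[i] > arr[j].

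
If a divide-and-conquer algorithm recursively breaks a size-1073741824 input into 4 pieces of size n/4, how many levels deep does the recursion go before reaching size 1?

For divide and conquer with division factor 4:

Problem sizes at each level:
Level 0: 1073741824
Level 1: 268435456
Level 2: 67108864
Level 3: 16777216
Level 4: 4194304
Level 5: 1048576
Level 6: 262144
Level 7: 65536
Level 8: 16384
Level 9: 4096
Level 10: 1024
Level 11: 256
Level 12: 64
Level 13: 16
Level 14: 4
Level 15: 1

The root is level 0 and the size-1 base case is level 15 (the tree spans levels 0 through 15, i.e. 16 levels counting the root), so the depth is the number of divisions: log_4(1073741824) = 15

The recursion tree depth is log_4(1073741824) = 15. At each level, the problem size is divided by 4, so it takes 15 divisions to reduce to a base case of size 1. The algorithm makes 4 recursive calls at each level.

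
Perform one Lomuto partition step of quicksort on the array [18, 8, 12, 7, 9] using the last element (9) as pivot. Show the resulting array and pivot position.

Lomuto partition with pivot = 9:

Initial array: [18, 8, 12, 7, 9]

arr[0]=18 > 9: no swap
arr[1]=8 <= 9: swap with position 0, array becomes [8, 18, 12, 7, 9]
arr[2]=12 > 9: no swap
arr[3]=7 <= 9: swap with position 1, array becomes [8, 7, 12, 18, 9]

Place pivot at position 2: [8, 7, 9, 18, 12]
Pivot position: 2

After partitioning with pivot 9, the array becomes [8, 7, 9, 18, 12]. The pivot is placed at index 2. All elements to the left of the pivot are <= 9, and all elements to the right are > 9.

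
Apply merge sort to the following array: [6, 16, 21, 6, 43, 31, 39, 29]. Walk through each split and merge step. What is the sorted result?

Merge sort trace:

Split: [6, 16, 21, 6, 43, 31, 39, 29] -> [6, 16, 21, 6] and [43, 31, 39, 29]
  Split: [6, 16, 21, 6] -> [6, 16] and [21, 6]
    Split: [6, 16] -> [6] and [16]
    Merge: [6] + [16] -> [6, 16]
    Split: [21, 6] -> [21] and [6]
    Merge: [21] + [6] -> [6, 21]
  Merge: [6, 16] + [6, 21] -> [6, 6, 16, 21]
  Split: [43, 31, 39, 29] -> [43, 31] and [39, 29]
    Split: [43, 31] -> [43] and [31]
    Merge: [43] + [31] -> [31, 43]
    Split: [39, 29] -> [39] and [29]
    Merge: [39] + [29] -> [29, 39]
  Merge: [31, 43] + [29, 39] -> [29, 31, 39, 43]
Merge: [6, 6, 16, 21] + [29, 31, 39, 43] -> [6, 6, 16, 21, 29, 31, 39, 43]

Final sorted array: [6, 6, 16, 21, 29, 31, 39, 43]

The merge sort proceeds by recursively splitting the array and merging sorted halves.
After all merges, the sorted array is [6, 6, 16, 21, 29, 31, 39, 43].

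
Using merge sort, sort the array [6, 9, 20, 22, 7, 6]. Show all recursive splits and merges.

Merge sort trace:

Split: [6, 9, 20, 22, 7, 6] -> [6, 9, 20] and [22, 7, 6]
  Split: [6, 9, 20] -> [6] and [9, 20]
    Split: [9, 20] -> [9] and [20]
    Merge: [9] + [20] -> [9, 20]
  Merge: [6] + [9, 20] -> [6, 9, 20]
  Split: [22, 7, 6] -> [22] and [7, 6]
    Split: [7, 6] -> [7] and [6]
    Merge: [7] + [6] -> [6, 7]
  Merge: [22] + [6, 7] -> [6, 7, 22]
Merge: [6, 9, 20] + [6, 7, 22] -> [6, 6, 7, 9, 20, 22]

Final sorted array: [6, 6, 7, 9, 20, 22]

The merge sort proceeds by recursively splitting the array and merging sorted halves.
After all merges, the sorted array is [6, 6, 7, 9, 20, 22].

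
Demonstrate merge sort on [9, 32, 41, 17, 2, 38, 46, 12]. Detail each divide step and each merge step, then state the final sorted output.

Merge sort trace:

Split: [9, 32, 41, 17, 2, 38, 46, 12] -> [9, 32, 41, 17] and [2, 38, 46, 12]
  Split: [9, 32, 41, 17] -> [9, 32] and [41, 17]
    Split: [9, 32] -> [9] and [32]
    Merge: [9] + [32] -> [9, 32]
    Split: [41, 17] -> [41] and [17]
    Merge: [41] + [17] -> [17, 41]
  Merge: [9, 32] + [17, 41] -> [9, 17, 32, 41]
  Split: [2, 38, 46, 12] -> [2, 38] and [46, 12]
    Split: [2, 38] -> [2] and [38]
    Merge: [2] + [38] -> [2, 38]
    Split: [46, 12] -> [46] and [12]
    Merge: [46] + [12] -> [12, 46]
  Merge: [2, 38] + [12, 46] -> [2, 12, 38, 46]
Merge: [9, 17, 32, 41] + [2, 12, 38, 46] -> [2, 9, 12, 17, 32, 38, 41, 46]

Final sorted array: [2, 9, 12, 17, 32, 38, 41, 46]

The merge sort proceeds by recursively splitting the array and merging sorted halves.
After all merges, the sorted array is [2, 9, 12, 17, 32, 38, 41, 46].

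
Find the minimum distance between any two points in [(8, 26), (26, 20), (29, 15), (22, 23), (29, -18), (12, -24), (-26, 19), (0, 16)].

Computing all pairwise distances among 8 points:

d((8, 26), (26, 20)) = 18.9737
d((8, 26), (29, 15)) = 23.7065
d((8, 26), (22, 23)) = 14.3178
d((8, 26), (29, -18)) = 48.7545
d((8, 26), (12, -24)) = 50.1597
d((8, 26), (-26, 19)) = 34.7131
d((8, 26), (0, 16)) = 12.8062
d((26, 20), (29, 15)) = 5.831
d((26, 20), (22, 23)) = 5.0 <-- minimum
d((26, 20), (29, -18)) = 38.1182
d((26, 20), (12, -24)) = 46.1736
d((26, 20), (-26, 19)) = 52.0096
d((26, 20), (0, 16)) = 26.3059
d((29, 15), (22, 23)) = 10.6301
d((29, 15), (29, -18)) = 33.0
d((29, 15), (12, -24)) = 42.5441
d((29, 15), (-26, 19)) = 55.1453
d((29, 15), (0, 16)) = 29.0172
d((22, 23), (29, -18)) = 41.5933
d((22, 23), (12, -24)) = 48.0521
d((22, 23), (-26, 19)) = 48.1664
d((22, 23), (0, 16)) = 23.0868
d((29, -18), (12, -24)) = 18.0278
d((29, -18), (-26, 19)) = 66.2873
d((29, -18), (0, 16)) = 44.6878
d((12, -24), (-26, 19)) = 57.3847
d((12, -24), (0, 16)) = 41.7612
d((-26, 19), (0, 16)) = 26.1725

Closest pair: (26, 20) and (22, 23) with distance 5.0

The closest pair is (26, 20) and (22, 23) with Euclidean distance 5.0. For 8 points, brute-force pairwise comparison is shown above. For large n, the divide-and-conquer algorithm (sort by x, recurse on halves, check the dividing strip) achieves O(n log n).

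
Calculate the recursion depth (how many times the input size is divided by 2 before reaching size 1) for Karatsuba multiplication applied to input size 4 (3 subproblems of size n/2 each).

For divide and conquer with division factor 2:

Problem sizes at each level:
Level 0: 4
Level 1: 2
Level 2: 1

The root is level 0 and the size-1 base case is level 2 (the tree spans levels 0 through 2, i.e. 3 levels counting the root), so the depth is the number of divisions: log_2(4) = 2

The recursion tree depth is log_2(4) = 2. At each level, the problem size is divided by 2, so it takes 2 divisions to reduce to a base case of size 1. The algorithm makes 3 recursive calls at each level.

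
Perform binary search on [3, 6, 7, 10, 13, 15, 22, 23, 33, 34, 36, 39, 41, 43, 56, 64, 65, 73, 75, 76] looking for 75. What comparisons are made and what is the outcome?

Binary search for 75 in [3, 6, 7, 10, 13, 15, 22, 23, 33, 34, 36, 39, 41, 43, 56, 64, 65, 73, 75, 76]:

lo=0, hi=19, mid=9, arr[mid]=34 -> 34 < 75, search right half
lo=10, hi=19, mid=14, arr[mid]=56 -> 56 < 75, search right half
lo=15, hi=19, mid=17, arr[mid]=73 -> 73 < 75, search right half
lo=18, hi=19, mid=18, arr[mid]=75 -> Found target at index 18!

Binary search finds 75 at index 18 after 4 comparisons. The search repeatedly halves the search space by comparing with the middle element.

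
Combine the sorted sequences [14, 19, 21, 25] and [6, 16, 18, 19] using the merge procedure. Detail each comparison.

Merging process:

Compare 14 vs 6: take 6 from right. Merged: [6]
Compare 14 vs 16: take 14 from left. Merged: [6, 14]
Compare 19 vs 16: take 16 from right. Merged: [6, 14, 16]
Compare 19 vs 18: take 18 from right. Merged: [6, 14, 16, 18]
Compare 19 vs 19: take 19 from left. Merged: [6, 14, 16, 18, 19]
Compare 21 vs 19: take 19 from right. Merged: [6, 14, 16, 18, 19, 19]
Append remaining from left: [21, 25]. Merged: [6, 14, 16, 18, 19, 19, 21, 25]

Final merged array: [6, 14, 16, 18, 19, 19, 21, 25]
Total comparisons: 6

The merged array is [6, 14, 16, 18, 19, 19, 21, 25], requiring 6 comparisons. The merge step runs in O(n) time where n is the total number of elements.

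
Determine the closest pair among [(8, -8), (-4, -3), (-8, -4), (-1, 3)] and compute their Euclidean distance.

Computing all pairwise distances among 4 points:

d((8, -8), (-4, -3)) = 13.0
d((8, -8), (-8, -4)) = 16.4924
d((8, -8), (-1, 3)) = 14.2127
d((-4, -3), (-8, -4)) = 4.1231 <-- minimum
d((-4, -3), (-1, 3)) = 6.7082
d((-8, -4), (-1, 3)) = 9.8995

Closest pair: (-4, -3) and (-8, -4) with distance 4.1231

The closest pair is (-4, -3) and (-8, -4) with Euclidean distance 4.1231. For 4 points, brute-force pairwise comparison is shown above. For large n, the divide-and-conquer algorithm (sort by x, recurse on halves, check the dividing strip) achieves O(n log n).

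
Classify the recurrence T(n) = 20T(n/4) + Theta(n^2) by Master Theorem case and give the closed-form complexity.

Master Theorem for T(n) = 20T(n/4) + O(n^2):

a = 20, b = 4, c = 2
log_b(a) = log_4(20) = 2.1610

Case 1: c = 2 < log_4(20) = 2.1610
T(n) = O(n^(log_4 20))

For T(n) = 20T(n/4) + O(n^2): log_4(20) = 2.1610. This is Case 1 of the Master Theorem (c < log_b(a), work dominated by leaves), giving O(n^(log_4 20)).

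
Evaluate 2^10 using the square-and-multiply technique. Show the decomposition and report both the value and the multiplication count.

Computing 2^10 by squaring (build up from 2^1; each line after the first costs one multiplication):

2^1 = 2
2^2 = (2^1)^2 = 2^2 = 4
2^4 = (2^2)^2 = 4^2 = 16
2^5 = 2 * 2^4 = 2 * 16 = 32
2^10 = (2^5)^2 = 32^2 = 1024

Result: 1024
Multiplications needed: 4 (4 lines after 2^1)

2^10 = 1024. Using exponentiation by squaring, this requires 4 multiplications. The key idea: if the exponent is even, square the half-power; if odd, multiply by the base once.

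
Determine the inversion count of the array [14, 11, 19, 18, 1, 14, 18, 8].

Finding inversions in [14, 11, 19, 18, 1, 14, 18, 8]:

(0, 1): arr[0]=14 > arr[1]=11
(0, 4): arr[0]=14 > arr[4]=1
(0, 7): arr[0]=14 > arr[7]=8
(1, 4): arr[1]=11 > arr[4]=1
(1, 7): arr[1]=11 > arr[7]=8
(2, 3): arr[2]=19 > arr[3]=18
(2, 4): arr[2]=19 > arr[4]=1
(2, 5): arr[2]=19 > arr[5]=14
(2, 6): arr[2]=19 > arr[6]=18
(2, 7): arr[2]=19 > arr[7]=8
(3, 4): arr[3]=18 > arr[4]=1
(3, 5): arr[3]=18 > arr[5]=14
(3, 7): arr[3]=18 > arr[7]=8
(5, 7): arr[5]=14 > arr[7]=8
(6, 7): arr[6]=18 > arr[7]=8

Total inversions: 15

The array has 15 inversion(s): (0,1), (0,4), (0,7), (1,4), (1,7), (2,3), (2,4), (2,5), (2,6), (2,7), (3,4), (3,5), (3,7), (5,7), (6,7). Each pair (i,j) satisfies i < j and arr[i] > arr[j].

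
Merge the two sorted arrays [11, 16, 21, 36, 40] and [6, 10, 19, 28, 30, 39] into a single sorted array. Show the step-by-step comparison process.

Merging process:

Compare 11 vs 6: take 6 from right. Merged: [6]
Compare 11 vs 10: take 10 from right. Merged: [6, 10]
Compare 11 vs 19: take 11 from left. Merged: [6, 10, 11]
Compare 16 vs 19: take 16 from left. Merged: [6, 10, 11, 16]
Compare 21 vs 19: take 19 from right. Merged: [6, 10, 11, 16, 19]
Compare 21 vs 28: take 21 from left. Merged: [6, 10, 11, 16, 19, 21]
Compare 36 vs 28: take 28 from right. Merged: [6, 10, 11, 16, 19, 21, 28]
Compare 36 vs 30: take 30 from right. Merged: [6, 10, 11, 16, 19, 21, 28, 30]
Compare 36 vs 39: take 36 from left. Merged: [6, 10, 11, 16, 19, 21, 28, 30, 36]
Compare 40 vs 39: take 39 from right. Merged: [6, 10, 11, 16, 19, 21, 28, 30, 36, 39]
Append remaining from left: [40]. Merged: [6, 10, 11, 16, 19, 21, 28, 30, 36, 39, 40]

Final merged array: [6, 10, 11, 16, 19, 21, 28, 30, 36, 39, 40]
Total comparisons: 10

The merged array is [6, 10, 11, 16, 19, 21, 28, 30, 36, 39, 40], requiring 10 comparisons. The merge step runs in O(n) time where n is the total number of elements.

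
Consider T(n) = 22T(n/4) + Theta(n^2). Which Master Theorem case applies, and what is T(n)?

Master Theorem for T(n) = 22T(n/4) + O(n^2):

a = 22, b = 4, c = 2
log_b(a) = log_4(22) = 2.2297

Case 1: c = 2 < log_4(22) = 2.2297
T(n) = O(n^(log_4 22))

For T(n) = 22T(n/4) + O(n^2): log_4(22) = 2.2297. This is Case 1 of the Master Theorem (c < log_b(a), work dominated by leaves), giving O(n^(log_4 22)).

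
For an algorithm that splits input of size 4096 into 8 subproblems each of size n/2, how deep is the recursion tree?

For divide and conquer with division factor 2:

Problem sizes at each level:
Level 0: 4096
Level 1: 2048
Level 2: 1024
Level 3: 512
Level 4: 256
Level 5: 128
Level 6: 64
Level 7: 32
Level 8: 16
Level 9: 8
Level 10: 4
Level 11: 2
Level 12: 1

The root is level 0 and the size-1 base case is level 12 (the tree spans levels 0 through 12, i.e. 13 levels counting the root), so the depth is the number of divisions: log_2(4096) = 12

The recursion tree depth is log_2(4096) = 12. At each level, the problem size is divided by 2, so it takes 12 divisions to reduce to a base case of size 1. The algorithm makes 8 recursive calls at each level.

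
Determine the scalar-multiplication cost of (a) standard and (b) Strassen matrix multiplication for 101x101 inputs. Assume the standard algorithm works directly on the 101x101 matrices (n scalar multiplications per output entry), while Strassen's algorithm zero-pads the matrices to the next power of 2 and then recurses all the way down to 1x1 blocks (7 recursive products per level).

Matrix multiplication for 101x101 matrices:

Strassen's algorithm requires power-of-2 dimensions. Pad 101x101 to 128x128 (next power of 2).

Standard algorithm: 101^3 = 1030301 multiplications
Strassen's algorithm: 7^(log2(128)) = 7^7 = 823543 multiplications
Savings: 1030301 - 823543 = 206758 multiplications

Standard: 1030301 multiplications (101^3). Strassen: 823543 multiplications (7^7, after padding to 128x128). Strassen reduces 8 recursive multiplications to 7 at each level.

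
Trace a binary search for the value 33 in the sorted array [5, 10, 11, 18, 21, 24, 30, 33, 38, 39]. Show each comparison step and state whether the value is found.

Binary search for 33 in [5, 10, 11, 18, 21, 24, 30, 33, 38, 39]:

lo=0, hi=9, mid=4, arr[mid]=21 -> 21 < 33, search right half
lo=5, hi=9, mid=7, arr[mid]=33 -> Found target at index 7!

Binary search finds 33 at index 7 after 2 comparisons. The search repeatedly halves the search space by comparing with the middle element.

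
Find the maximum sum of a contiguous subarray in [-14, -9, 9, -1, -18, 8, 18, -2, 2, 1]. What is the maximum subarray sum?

Using Kadane's algorithm on [-14, -9, 9, -1, -18, 8, 18, -2, 2, 1]:

Scanning through the array:
Position 1 (value -9): max_ending_here = -9, max_so_far = -9
Position 2 (value 9): max_ending_here = 9, max_so_far = 9
Position 3 (value -1): max_ending_here = 8, max_so_far = 9
Position 4 (value -18): max_ending_here = -10, max_so_far = 9
Position 5 (value 8): max_ending_here = 8, max_so_far = 9
Position 6 (value 18): max_ending_here = 26, max_so_far = 26
Position 7 (value -2): max_ending_here = 24, max_so_far = 26
Position 8 (value 2): max_ending_here = 26, max_so_far = 26
Position 9 (value 1): max_ending_here = 27, max_so_far = 27

Maximum subarray: [8, 18, -2, 2, 1]
Maximum sum: 27

The maximum subarray is [8, 18, -2, 2, 1] with sum 27. This subarray runs from index 5 to index 9.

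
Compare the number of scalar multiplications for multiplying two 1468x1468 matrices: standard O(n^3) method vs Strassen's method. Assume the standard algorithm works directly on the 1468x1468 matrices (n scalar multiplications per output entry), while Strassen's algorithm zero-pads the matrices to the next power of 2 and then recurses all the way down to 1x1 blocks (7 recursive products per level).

Matrix multiplication for 1468x1468 matrices:

Strassen's algorithm requires power-of-2 dimensions. Pad 1468x1468 to 2048x2048 (next power of 2).

Standard algorithm: 1468^3 = 3163575232 multiplications
Strassen's algorithm: 7^(log2(2048)) = 7^11 = 1977326743 multiplications
Savings: 3163575232 - 1977326743 = 1186248489 multiplications

Standard: 3163575232 multiplications (1468^3). Strassen: 1977326743 multiplications (7^11, after padding to 2048x2048). Strassen reduces 8 recursive multiplications to 7 at each level.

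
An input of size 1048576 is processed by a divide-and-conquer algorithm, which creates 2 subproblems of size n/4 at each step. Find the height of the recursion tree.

For divide and conquer with division factor 4:

Problem sizes at each level:
Level 0: 1048576
Level 1: 262144
Level 2: 65536
Level 3: 16384
Level 4: 4096
Level 5: 1024
Level 6: 256
Level 7: 64
Level 8: 16
Level 9: 4
Level 10: 1

The root is level 0 and the size-1 base case is level 10 (the tree spans levels 0 through 10, i.e. 11 levels counting the root), so the depth is the number of divisions: log_4(1048576) = 10

The recursion tree depth is log_4(1048576) = 10. At each level, the problem size is divided by 4, so it takes 10 divisions to reduce to a base case of size 1. The algorithm makes 2 recursive calls at each level.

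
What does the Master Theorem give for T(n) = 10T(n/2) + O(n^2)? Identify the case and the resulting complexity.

Master Theorem for T(n) = 10T(n/2) + O(n^2):

a = 10, b = 2, c = 2
log_b(a) = log_2(10) = 3.3219

Case 1: c = 2 < log_2(10) = 3.3219
T(n) = O(n^(log_2 10))

For T(n) = 10T(n/2) + O(n^2): log_2(10) = 3.3219. This is Case 1 of the Master Theorem (c < log_b(a), work dominated by leaves), giving O(n^(log_2 10)).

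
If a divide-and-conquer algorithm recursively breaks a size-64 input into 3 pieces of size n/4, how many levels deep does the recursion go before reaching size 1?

For divide and conquer with division factor 4:

Problem sizes at each level:
Level 0: 64
Level 1: 16
Level 2: 4
Level 3: 1

The root is level 0 and the size-1 base case is level 3 (the tree spans levels 0 through 3, i.e. 4 levels counting the root), so the depth is the number of divisions: log_4(64) = 3

The recursion tree depth is log_4(64) = 3. At each level, the problem size is divided by 4, so it takes 3 divisions to reduce to a base case of size 1. The algorithm makes 3 recursive calls at each level.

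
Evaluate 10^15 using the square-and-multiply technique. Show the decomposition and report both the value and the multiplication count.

Computing 10^15 by squaring (build up from 10^1; each line after the first costs one multiplication):

10^1 = 10
10^2 = (10^1)^2 = 10^2 = 100
10^3 = 10 * 10^2 = 10 * 100 = 1000
10^6 = (10^3)^2 = 1000^2 = 1000000
10^7 = 10 * 10^6 = 10 * 1000000 = 10000000
10^14 = (10^7)^2 = 10000000^2 = 100000000000000
10^15 = 10 * 10^14 = 10 * 100000000000000 = 1000000000000000

Result: 1000000000000000
Multiplications needed: 6 (6 lines after 10^1)

10^15 = 1000000000000000. Using exponentiation by squaring, this requires 6 multiplications. The key idea: if the exponent is even, square the half-power; if odd, multiply by the base once.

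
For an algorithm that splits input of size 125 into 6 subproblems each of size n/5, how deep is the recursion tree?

For divide and conquer with division factor 5:

Problem sizes at each level:
Level 0: 125
Level 1: 25
Level 2: 5
Level 3: 1

The root is level 0 and the size-1 base case is level 3 (the tree spans levels 0 through 3, i.e. 4 levels counting the root), so the depth is the number of divisions: log_5(125) = 3

The recursion tree depth is log_5(125) = 3. At each level, the problem size is divided by 5, so it takes 3 divisions to reduce to a base case of size 1. The algorithm makes 6 recursive calls at each level.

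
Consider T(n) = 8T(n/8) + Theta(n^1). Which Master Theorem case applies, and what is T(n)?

Master Theorem for T(n) = 8T(n/8) + O(n^1):

a = 8, b = 8, c = 1
log_b(a) = log_8(8) = 1.0000

Case 2: c = 1 = log_8(8) = 1.0000
T(n) = O(n^1 log n) = O(n log n)

For T(n) = 8T(n/8) + O(n^1): log_8(8) = 1.0000. This is Case 2 of the Master Theorem (c = log_b(a), equal work at all levels), giving O(n log n).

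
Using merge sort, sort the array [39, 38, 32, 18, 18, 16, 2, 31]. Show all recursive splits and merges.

Merge sort trace:

Split: [39, 38, 32, 18, 18, 16, 2, 31] -> [39, 38, 32, 18] and [18, 16, 2, 31]
  Split: [39, 38, 32, 18] -> [39, 38] and [32, 18]
    Split: [39, 38] -> [39] and [38]
    Merge: [39] + [38] -> [38, 39]
    Split: [32, 18] -> [32] and [18]
    Merge: [32] + [18] -> [18, 32]
  Merge: [38, 39] + [18, 32] -> [18, 32, 38, 39]
  Split: [18, 16, 2, 31] -> [18, 16] and [2, 31]
    Split: [18, 16] -> [18] and [16]
    Merge: [18] + [16] -> [16, 18]
    Split: [2, 31] -> [2] and [31]
    Merge: [2] + [31] -> [2, 31]
  Merge: [16, 18] + [2, 31] -> [2, 16, 18, 31]
Merge: [18, 32, 38, 39] + [2, 16, 18, 31] -> [2, 16, 18, 18, 31, 32, 38, 39]

Final sorted array: [2, 16, 18, 18, 31, 32, 38, 39]

The merge sort proceeds by recursively splitting the array and merging sorted halves.
After all merges, the sorted array is [2, 16, 18, 18, 31, 32, 38, 39].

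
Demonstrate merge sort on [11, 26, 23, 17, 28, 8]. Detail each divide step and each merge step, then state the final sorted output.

Merge sort trace:

Split: [11, 26, 23, 17, 28, 8] -> [11, 26, 23] and [17, 28, 8]
  Split: [11, 26, 23] -> [11] and [26, 23]
    Split: [26, 23] -> [26] and [23]
    Merge: [26] + [23] -> [23, 26]
  Merge: [11] + [23, 26] -> [11, 23, 26]
  Split: [17, 28, 8] -> [17] and [28, 8]
    Split: [28, 8] -> [28] and [8]
    Merge: [28] + [8] -> [8, 28]
  Merge: [17] + [8, 28] -> [8, 17, 28]
Merge: [11, 23, 26] + [8, 17, 28] -> [8, 11, 17, 23, 26, 28]

Final sorted array: [8, 11, 17, 23, 26, 28]

The merge sort proceeds by recursively splitting the array and merging sorted halves.
After all merges, the sorted array is [8, 11, 17, 23, 26, 28].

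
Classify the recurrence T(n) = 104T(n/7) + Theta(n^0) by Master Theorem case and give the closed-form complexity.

Master Theorem for T(n) = 104T(n/7) + O(n^0):

a = 104, b = 7, c = 0
log_b(a) = log_7(104) = 2.3867

Case 1: c = 0 < log_7(104) = 2.3867
T(n) = O(n^(log_7 104))

For T(n) = 104T(n/7) + O(n^0): log_7(104) = 2.3867. This is Case 1 of the Master Theorem (c < log_b(a), work dominated by leaves), giving O(n^(log_7 104)).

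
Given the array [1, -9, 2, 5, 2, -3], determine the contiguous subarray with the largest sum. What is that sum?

Using Kadane's algorithm on [1, -9, 2, 5, 2, -3]:

Scanning through the array:
Position 1 (value -9): max_ending_here = -8, max_so_far = 1
Position 2 (value 2): max_ending_here = 2, max_so_far = 2
Position 3 (value 5): max_ending_here = 7, max_so_far = 7
Position 4 (value 2): max_ending_here = 9, max_so_far = 9
Position 5 (value -3): max_ending_here = 6, max_so_far = 9

Maximum subarray: [2, 5, 2]
Maximum sum: 9

The maximum subarray is [2, 5, 2] with sum 9. This subarray runs from index 2 to index 4.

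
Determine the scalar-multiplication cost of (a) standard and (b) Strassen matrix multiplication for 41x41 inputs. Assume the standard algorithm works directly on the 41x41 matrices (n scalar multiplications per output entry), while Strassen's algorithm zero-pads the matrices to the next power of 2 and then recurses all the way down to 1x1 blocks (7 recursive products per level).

Matrix multiplication for 41x41 matrices:

Strassen's algorithm requires power-of-2 dimensions. Pad 41x41 to 64x64 (next power of 2).

Standard algorithm: 41^3 = 68921 multiplications
Strassen's algorithm: 7^(log2(64)) = 7^6 = 117649 multiplications
Difference: 68921 - 117649 = -48728 (Strassen uses MORE here due to padding overhead — for small or just-over-power-of-2 n, padding can outweigh the per-level savings)

Standard: 68921 multiplications (41^3). Strassen: 117649 multiplications (7^6, after padding to 64x64). Strassen reduces 8 recursive multiplications to 7 at each level.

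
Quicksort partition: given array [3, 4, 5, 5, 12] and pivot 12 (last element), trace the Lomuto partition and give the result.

Lomuto partition with pivot = 12:

Initial array: [3, 4, 5, 5, 12]

arr[0]=3 <= 12: swap with position 0, array becomes [3, 4, 5, 5, 12]
arr[1]=4 <= 12: swap with position 1, array becomes [3, 4, 5, 5, 12]
arr[2]=5 <= 12: swap with position 2, array becomes [3, 4, 5, 5, 12]
arr[3]=5 <= 12: swap with position 3, array becomes [3, 4, 5, 5, 12]

Place pivot at position 4: [3, 4, 5, 5, 12]
Pivot position: 4

After partitioning with pivot 12, the array becomes [3, 4, 5, 5, 12]. The pivot is placed at index 4. All elements to the left of the pivot are <= 12, and all elements to the right are > 12.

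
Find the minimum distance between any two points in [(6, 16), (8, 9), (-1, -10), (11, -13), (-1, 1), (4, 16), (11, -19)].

Computing all pairwise distances among 7 points:

d((6, 16), (8, 9)) = 7.2801
d((6, 16), (-1, -10)) = 26.9258
d((6, 16), (11, -13)) = 29.4279
d((6, 16), (-1, 1)) = 16.5529
d((6, 16), (4, 16)) = 2.0 <-- minimum
d((6, 16), (11, -19)) = 35.3553
d((8, 9), (-1, -10)) = 21.0238
d((8, 9), (11, -13)) = 22.2036
d((8, 9), (-1, 1)) = 12.0416
d((8, 9), (4, 16)) = 8.0623
d((8, 9), (11, -19)) = 28.1603
d((-1, -10), (11, -13)) = 12.3693
d((-1, -10), (-1, 1)) = 11.0
d((-1, -10), (4, 16)) = 26.4764
d((-1, -10), (11, -19)) = 15.0
d((11, -13), (-1, 1)) = 18.4391
d((11, -13), (4, 16)) = 29.8329
d((11, -13), (11, -19)) = 6.0
d((-1, 1), (4, 16)) = 15.8114
d((-1, 1), (11, -19)) = 23.3238
d((4, 16), (11, -19)) = 35.6931

Closest pair: (6, 16) and (4, 16) with distance 2.0

The closest pair is (6, 16) and (4, 16) with Euclidean distance 2.0. For 7 points, brute-force pairwise comparison is shown above. For large n, the divide-and-conquer algorithm (sort by x, recurse on halves, check the dividing strip) achieves O(n log n).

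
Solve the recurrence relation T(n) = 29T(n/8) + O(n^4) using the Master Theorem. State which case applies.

Master Theorem for T(n) = 29T(n/8) + O(n^4):

a = 29, b = 8, c = 4
log_b(a) = log_8(29) = 1.6193

Case 3: c = 4 > log_8(29) = 1.6193
T(n) = O(n^4) = O(n^4)

For T(n) = 29T(n/8) + O(n^4): log_8(29) = 1.6193. This is Case 3 of the Master Theorem (c > log_b(a), work dominated by root), giving O(n^4).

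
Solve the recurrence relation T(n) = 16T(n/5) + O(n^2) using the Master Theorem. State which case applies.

Master Theorem for T(n) = 16T(n/5) + O(n^2):

a = 16, b = 5, c = 2
log_b(a) = log_5(16) = 1.7227

Case 3: c = 2 > log_5(16) = 1.7227
T(n) = O(n^2) = O(n^2)

For T(n) = 16T(n/5) + O(n^2): log_5(16) = 1.7227. This is Case 3 of the Master Theorem (c > log_b(a), work dominated by root), giving O(n^2).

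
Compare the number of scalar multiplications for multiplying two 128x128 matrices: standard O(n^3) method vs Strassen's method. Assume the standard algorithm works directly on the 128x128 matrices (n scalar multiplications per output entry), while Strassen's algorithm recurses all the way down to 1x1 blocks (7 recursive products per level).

Matrix multiplication for 128x128 matrices:

Standard algorithm: 128^3 = 2097152 multiplications
Strassen's algorithm: 7^(log2(128)) = 7^7 = 823543 multiplications
Savings: 2097152 - 823543 = 1273609 multiplications

Standard: 2097152 multiplications (128^3). Strassen: 823543 multiplications (7^7). Strassen reduces 8 recursive multiplications to 7 at each level.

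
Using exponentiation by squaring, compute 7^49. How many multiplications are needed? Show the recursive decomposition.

Computing 7^49 by squaring (build up from 7^1; each line after the first costs one multiplication):

7^1 = 7
7^2 = (7^1)^2 = 7^2 = 49
7^3 = 7 * 7^2 = 7 * 49 = 343
7^6 = (7^3)^2 = 343^2 = 117649
7^12 = (7^6)^2 = 117649^2 = 13841287201
7^24 = (7^12)^2 = 13841287201^2 = 191581231380566414401
7^48 = (7^24)^2 = 191581231380566414401^2 = 36703368217294125441230211032033660188801
7^49 = 7 * 7^48 = 7 * 36703368217294125441230211032033660188801 = 256923577521058878088611477224235621321607

Result: 256923577521058878088611477224235621321607
Multiplications needed: 7 (7 lines after 7^1)

7^49 = 256923577521058878088611477224235621321607. Using exponentiation by squaring, this requires 7 multiplications. The key idea: if the exponent is even, square the half-power; if odd, multiply by the base once.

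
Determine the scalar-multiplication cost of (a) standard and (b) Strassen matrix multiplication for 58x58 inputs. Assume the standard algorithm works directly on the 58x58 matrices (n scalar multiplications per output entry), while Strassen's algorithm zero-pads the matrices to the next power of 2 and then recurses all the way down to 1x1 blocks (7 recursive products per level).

Matrix multiplication for 58x58 matrices:

Strassen's algorithm requires power-of-2 dimensions. Pad 58x58 to 64x64 (next power of 2).

Standard algorithm: 58^3 = 195112 multiplications
Strassen's algorithm: 7^(log2(64)) = 7^6 = 117649 multiplications
Savings: 195112 - 117649 = 77463 multiplications

Standard: 195112 multiplications (58^3). Strassen: 117649 multiplications (7^6, after padding to 64x64). Strassen reduces 8 recursive multiplications to 7 at each level.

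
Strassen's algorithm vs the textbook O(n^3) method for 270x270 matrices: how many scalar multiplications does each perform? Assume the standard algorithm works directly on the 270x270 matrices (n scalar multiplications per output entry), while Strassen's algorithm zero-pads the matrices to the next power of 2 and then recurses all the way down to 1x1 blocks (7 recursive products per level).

Matrix multiplication for 270x270 matrices:

Strassen's algorithm requires power-of-2 dimensions. Pad 270x270 to 512x512 (next power of 2).

Standard algorithm: 270^3 = 19683000 multiplications
Strassen's algorithm: 7^(log2(512)) = 7^9 = 40353607 multiplications
Difference: 19683000 - 40353607 = -20670607 (Strassen uses MORE here due to padding overhead — for small or just-over-power-of-2 n, padding can outweigh the per-level savings)

Standard: 19683000 multiplications (270^3). Strassen: 40353607 multiplications (7^9, after padding to 512x512). Strassen reduces 8 recursive multiplications to 7 at each level.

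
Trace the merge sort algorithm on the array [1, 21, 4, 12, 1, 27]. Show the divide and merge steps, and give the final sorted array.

Merge sort trace:

Split: [1, 21, 4, 12, 1, 27] -> [1, 21, 4] and [12, 1, 27]
  Split: [1, 21, 4] -> [1] and [21, 4]
    Split: [21, 4] -> [21] and [4]
    Merge: [21] + [4] -> [4, 21]
  Merge: [1] + [4, 21] -> [1, 4, 21]
  Split: [12, 1, 27] -> [12] and [1, 27]
    Split: [1, 27] -> [1] and [27]
    Merge: [1] + [27] -> [1, 27]
  Merge: [12] + [1, 27] -> [1, 12, 27]
Merge: [1, 4, 21] + [1, 12, 27] -> [1, 1, 4, 12, 21, 27]

Final sorted array: [1, 1, 4, 12, 21, 27]

The merge sort proceeds by recursively splitting the array and merging sorted halves.
After all merges, the sorted array is [1, 1, 4, 12, 21, 27].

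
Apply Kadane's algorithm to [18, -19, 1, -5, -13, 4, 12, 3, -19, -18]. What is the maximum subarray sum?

Using Kadane's algorithm on [18, -19, 1, -5, -13, 4, 12, 3, -19, -18]:

Scanning through the array:
Position 1 (value -19): max_ending_here = -1, max_so_far = 18
Position 2 (value 1): max_ending_here = 1, max_so_far = 18
Position 3 (value -5): max_ending_here = -4, max_so_far = 18
Position 4 (value -13): max_ending_here = -13, max_so_far = 18
Position 5 (value 4): max_ending_here = 4, max_so_far = 18
Position 6 (value 12): max_ending_here = 16, max_so_far = 18
Position 7 (value 3): max_ending_here = 19, max_so_far = 19
Position 8 (value -19): max_ending_here = 0, max_so_far = 19
Position 9 (value -18): max_ending_here = -18, max_so_far = 19

Maximum subarray: [4, 12, 3]
Maximum sum: 19

The maximum subarray is [4, 12, 3] with sum 19. This subarray runs from index 5 to index 7.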